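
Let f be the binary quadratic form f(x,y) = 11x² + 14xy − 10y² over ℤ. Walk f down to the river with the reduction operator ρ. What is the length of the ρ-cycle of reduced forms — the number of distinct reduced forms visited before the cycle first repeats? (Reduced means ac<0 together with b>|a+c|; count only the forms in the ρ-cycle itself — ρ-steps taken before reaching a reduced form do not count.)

D = 636, ⌊√D⌋ = 25
river: ρ → (-10,6,15)
river: ρ → (15,24,-1)
river: ρ → (-1,24,15)
river: ρ → (15,6,-10)
river: ρ → (-10,14,11)
river: ρ → (11,8,-13)
river: ρ → (-13,18,6)
river: ρ → (6,18,-13)
river: ρ → (-13,8,11)
river: ρ → (11,14,-10)
ρ-cycle length = 10 (tail of 0 descent steps not counted)

10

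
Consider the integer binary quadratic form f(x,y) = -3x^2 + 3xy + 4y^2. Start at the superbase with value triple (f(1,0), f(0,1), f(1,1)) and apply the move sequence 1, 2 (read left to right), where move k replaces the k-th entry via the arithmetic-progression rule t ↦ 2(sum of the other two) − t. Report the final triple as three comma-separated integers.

start (-3,4,4) = (f(1,0),f(0,1),f(1,1))
replace slot 1: 2·(4+4) − (-3) = 19 → (19,4,4)
replace slot 2: 2·(19+4) − 4 = 42 → (19,42,4)

19,42,4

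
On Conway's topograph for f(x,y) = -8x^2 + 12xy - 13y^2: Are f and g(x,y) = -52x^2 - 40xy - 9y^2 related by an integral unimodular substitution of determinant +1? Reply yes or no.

D₁ = -272, D₂ = -272
f is negative-definite; reduce −f:
−f: translate: b→4 (≡-12 mod 16), so (8,-12,13)→(8,4,9)
−f: reduced (well bottom): (8,4,9) with a≤c, −a<b≤a
flip sign back: reduced form of f is (-8,-4,-9)
g is negative-definite; reduce −g:
−g: flip: (52,40,9)→(9,-40,52)
−g: translate: b→-4 (≡-40 mod 18), so (9,-40,52)→(9,-4,8)
−g: flip: (9,-4,8)→(8,4,9)
−g: reduced (well bottom): (8,4,9) with a≤c, −a<b≤a
flip sign back: reduced form of g is (-8,-4,-9)
reduced forms (-8, -4, -9) vs (-8, -4, -9) ⇒ equivalent

yes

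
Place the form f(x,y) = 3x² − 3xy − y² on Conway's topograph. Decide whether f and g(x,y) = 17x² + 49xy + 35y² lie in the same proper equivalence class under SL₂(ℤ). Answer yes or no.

D₁ = 21, D₂ = 21
river cycle of f (length 2): (-1, 3, 3), (3, 3, -1)
river cycle of g (length 2): (3, 3, -1), (-1, 3, 3)
cycles coincide ⇒ equivalent

yes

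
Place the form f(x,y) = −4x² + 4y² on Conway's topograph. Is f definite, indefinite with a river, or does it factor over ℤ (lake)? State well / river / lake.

D = b²−4ac = 0² − 4·(-4)·4 = 64
D = 8² is a perfect square ⇒ form factors over ℤ ⇒ lakes

lake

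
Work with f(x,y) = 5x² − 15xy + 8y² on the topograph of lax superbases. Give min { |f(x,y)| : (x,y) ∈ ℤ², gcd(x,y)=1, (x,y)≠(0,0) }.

descent: ρ → (8,-1,-2)
descent: ρ → (-2,5,5)  [lands on river]
river: ρ → (5,5,-2)
river: ρ → (-2,7,2)
river: ρ → (2,5,-5)
river: ρ → (-5,5,2)
river: ρ → (2,7,-2)
closes: descent 2, river 6
min |a| on river = 2

2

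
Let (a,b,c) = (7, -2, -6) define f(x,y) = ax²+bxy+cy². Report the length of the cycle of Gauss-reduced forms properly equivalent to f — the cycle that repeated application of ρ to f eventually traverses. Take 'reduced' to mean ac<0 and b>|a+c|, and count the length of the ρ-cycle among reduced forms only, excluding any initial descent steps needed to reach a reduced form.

D = 172, ⌊√D⌋ = 13
descent: ρ → (-6,2,7)  [lands on river]
river: ρ → (7,12,-1)
river: ρ → (-1,12,7)
river: ρ → (7,2,-6)
river: ρ → (-6,10,3)
river: ρ → (3,8,-9)
river: ρ → (-9,10,2)
river: ρ → (2,10,-9)
river: ρ → (-9,8,3)
river: ρ → (3,10,-6)
ρ-cycle length = 10 (tail of 1 descent step not counted)

10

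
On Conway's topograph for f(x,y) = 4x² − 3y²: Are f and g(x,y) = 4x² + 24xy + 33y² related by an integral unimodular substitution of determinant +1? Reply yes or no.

D₁ = 48, D₂ = 48
river cycle of f (length 2): (-3, 6, 1), (1, 6, -3)
river cycle of g (length 2): (-3, 6, 1), (1, 6, -3)
cycles coincide ⇒ equivalent

yes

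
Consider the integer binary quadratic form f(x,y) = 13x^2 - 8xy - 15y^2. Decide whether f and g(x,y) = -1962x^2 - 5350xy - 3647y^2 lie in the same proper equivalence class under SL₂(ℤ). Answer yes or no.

D₁ = 844, D₂ = 844
river cycle of f (length 26): (-15, 8, 13), (13, 18, -10), (-10, 22, 9), (9, 14, -18), (-18, 22, 5), (5, 28, -3), (-3, 26, 14), (14, 2, -15), (-15, 28, 1), (1, 28, -15), … (16 more)
river cycle of g (length 26): (-15, 8, 13), (13, 18, -10), (-10, 22, 9), (9, 14, -18), (-18, 22, 5), (5, 28, -3), (-3, 26, 14), (14, 2, -15), (-15, 28, 1), (1, 28, -15), … (16 more)
cycles coincide ⇒ equivalent

yes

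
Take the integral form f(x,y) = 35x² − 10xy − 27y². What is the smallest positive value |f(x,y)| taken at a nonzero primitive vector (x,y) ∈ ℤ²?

descent: ρ → (-27,10,35)  [lands on river]
river: ρ → (35,60,-2)
river: ρ → (-2,60,35)
river: ρ → (35,10,-27)
river: ρ → (-27,44,18)
river: ρ → (18,28,-43)
river: ρ → (-43,58,3)
river: ρ → (3,62,-3)
river: ρ → (-3,58,43)
river: ρ → (43,28,-18)
river: ρ → (-18,44,27)
river: ρ → (27,10,-35)
river: ρ → (-35,60,2)
river: ρ → (2,60,-35)
river: ρ → (-35,10,27)
river: ρ → (27,44,-18)
river: ρ → (-18,28,43)
river: ρ → (43,58,-3)
river: ρ → (-3,62,3)
river: ρ → (3,58,-43)
river: ρ → (-43,28,18)
river: ρ → (18,44,-27)
closes: descent 1, river 22
min |a| on river = 2

2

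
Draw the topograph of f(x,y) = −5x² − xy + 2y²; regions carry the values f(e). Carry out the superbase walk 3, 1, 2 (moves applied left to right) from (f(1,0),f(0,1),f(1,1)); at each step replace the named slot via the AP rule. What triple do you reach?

start (-5,2,-4) = (f(1,0),f(0,1),f(1,1))
replace slot 3: 2·((-5)+2) − (-4) = -2 → (-5,2,-2)
replace slot 1: 2·(2+(-2)) − (-5) = 5 → (5,2,-2)
replace slot 2: 2·(5+(-2)) − 2 = 4 → (5,4,-2)

5,4,-2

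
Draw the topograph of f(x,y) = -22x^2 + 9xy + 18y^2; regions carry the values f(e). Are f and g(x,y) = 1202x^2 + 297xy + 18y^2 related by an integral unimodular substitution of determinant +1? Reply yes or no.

D₁ = 1665, D₂ = 1665
river cycle of f (length 22): (18, 27, -13), (-13, 25, 20), (20, 15, -18), (-18, 21, 17), (17, 13, -22), (-22, 31, 8), (8, 33, -18), (-18, 39, 2), (2, 37, -37), (-37, 37, 2), … (12 more)
river cycle of g (length 22): (18, 27, -13), (-13, 25, 20), (20, 15, -18), (-18, 21, 17), (17, 13, -22), (-22, 31, 8), (8, 33, -18), (-18, 39, 2), (2, 37, -37), (-37, 37, 2), … (12 more)
cycles coincide ⇒ equivalent

yes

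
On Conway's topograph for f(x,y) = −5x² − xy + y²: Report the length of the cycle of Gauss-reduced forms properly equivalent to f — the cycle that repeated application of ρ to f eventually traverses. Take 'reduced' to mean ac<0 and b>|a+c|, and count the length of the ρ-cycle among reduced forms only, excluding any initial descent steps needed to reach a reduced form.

D = 21, ⌊√D⌋ = 4
descent: ρ → (1,3,-3)  [lands on river]
river: ρ → (-3,3,1)
ρ-cycle length = 2 (tail of 1 descent step not counted)

2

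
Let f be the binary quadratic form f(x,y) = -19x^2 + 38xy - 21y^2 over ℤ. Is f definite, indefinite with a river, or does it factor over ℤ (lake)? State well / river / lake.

D = b²−4ac = 38² − 4·(-19)·(-21) = -152
D < 0 ⇒ definite ⇒ every region one sign ⇒ single well

well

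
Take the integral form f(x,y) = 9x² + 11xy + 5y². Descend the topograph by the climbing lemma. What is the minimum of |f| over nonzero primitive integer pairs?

translate: b→-7 (≡11 mod 18), so (9,11,5)→(9,-7,3)
flip: (9,-7,3)→(3,7,9)
translate: b→1 (≡7 mod 6), so (3,7,9)→(3,1,5)
reduced (well bottom): (3,1,5) with a≤c, −a<b≤a
well minimum = a = 3

3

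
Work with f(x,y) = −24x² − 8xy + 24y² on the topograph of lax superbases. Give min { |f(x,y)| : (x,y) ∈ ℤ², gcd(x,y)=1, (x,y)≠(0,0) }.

descent: ρ → (24,8,-24)  [lands on river]
river: ρ → (-24,40,8)
river: ρ → (8,40,-24)
river: ρ → (-24,8,24)
river: ρ → (24,40,-8)
river: ρ → (-8,40,24)
closes: descent 1, river 6
min |a| on river = 8

8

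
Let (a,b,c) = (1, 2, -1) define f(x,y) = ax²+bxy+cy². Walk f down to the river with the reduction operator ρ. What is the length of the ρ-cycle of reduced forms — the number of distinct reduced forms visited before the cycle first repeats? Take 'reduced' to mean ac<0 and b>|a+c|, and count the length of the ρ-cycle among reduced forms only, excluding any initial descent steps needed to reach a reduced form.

D = 8, ⌊√D⌋ = 2
river: ρ → (-1,2,1)
river: ρ → (1,2,-1)
ρ-cycle length = 2 (tail of 0 descent steps not counted)

2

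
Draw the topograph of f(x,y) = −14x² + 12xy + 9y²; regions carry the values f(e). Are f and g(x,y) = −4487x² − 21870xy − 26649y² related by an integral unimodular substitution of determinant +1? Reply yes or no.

D₁ = 648, D₂ = 648
river cycle of f (length 10): (9, 24, -2), (-2, 24, 9), (9, 12, -14), (-14, 16, 7), (7, 12, -18), (-18, 24, 1), (1, 24, -18), (-18, 12, 7), (7, 16, -14), (-14, 12, 9)
river cycle of g (length 10): (-14, 12, 9), (9, 24, -2), (-2, 24, 9), (9, 12, -14), (-14, 16, 7), (7, 12, -18), (-18, 24, 1), (1, 24, -18), (-18, 12, 7), (7, 16, -14)
cycles coincide ⇒ equivalent

yes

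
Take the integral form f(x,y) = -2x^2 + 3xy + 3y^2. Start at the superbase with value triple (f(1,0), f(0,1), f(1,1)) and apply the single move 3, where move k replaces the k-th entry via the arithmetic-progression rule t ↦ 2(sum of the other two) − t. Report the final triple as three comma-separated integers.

start (-2,3,4) = (f(1,0),f(0,1),f(1,1))
replace slot 3: 2·((-2)+3) − 4 = -2 → (-2,3,-2)

-2,3,-2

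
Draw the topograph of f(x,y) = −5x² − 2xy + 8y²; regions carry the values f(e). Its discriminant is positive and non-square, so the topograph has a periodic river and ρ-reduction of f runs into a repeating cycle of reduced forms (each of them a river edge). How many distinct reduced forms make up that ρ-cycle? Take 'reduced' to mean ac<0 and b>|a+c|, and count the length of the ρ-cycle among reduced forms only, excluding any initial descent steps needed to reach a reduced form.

D = 164, ⌊√D⌋ = 12
descent: ρ → (8,2,-5)
descent: ρ → (-5,8,5)  [lands on river]
river: ρ → (5,12,-1)
river: ρ → (-1,12,5)
river: ρ → (5,8,-5)
river: ρ → (-5,12,1)
river: ρ → (1,12,-5)
ρ-cycle length = 6 (tail of 2 descent steps not counted)

6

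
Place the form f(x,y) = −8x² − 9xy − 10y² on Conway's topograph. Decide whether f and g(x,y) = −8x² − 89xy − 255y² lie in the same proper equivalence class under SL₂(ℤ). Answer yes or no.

D₁ = -239, D₂ = -239
f is negative-definite; reduce −f:
−f: translate: b→-7 (≡9 mod 16), so (8,9,10)→(8,-7,9)
−f: reduced (well bottom): (8,-7,9) with a≤c, −a<b≤a
flip sign back: reduced form of f is (-8,7,-9)
g is negative-definite; reduce −g:
−g: translate: b→-7 (≡89 mod 16), so (8,89,255)→(8,-7,9)
−g: reduced (well bottom): (8,-7,9) with a≤c, −a<b≤a
flip sign back: reduced form of g is (-8,7,-9)
reduced forms (-8, 7, -9) vs (-8, 7, -9) ⇒ equivalent

yes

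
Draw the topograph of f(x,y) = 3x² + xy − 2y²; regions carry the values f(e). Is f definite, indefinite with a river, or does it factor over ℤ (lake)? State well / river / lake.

D = b²−4ac = 1² − 4·3·(-2) = 25
D = 5² is a perfect square ⇒ form factors over ℤ ⇒ lakes

lake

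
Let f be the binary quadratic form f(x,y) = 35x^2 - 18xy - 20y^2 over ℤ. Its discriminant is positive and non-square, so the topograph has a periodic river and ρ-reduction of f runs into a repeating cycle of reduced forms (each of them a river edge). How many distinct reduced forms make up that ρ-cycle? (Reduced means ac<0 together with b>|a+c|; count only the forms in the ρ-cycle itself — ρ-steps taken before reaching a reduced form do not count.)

D = 3124, ⌊√D⌋ = 55
descent: ρ → (-20,18,35)  [lands on river]
river: ρ → (35,52,-3)
river: ρ → (-3,50,52)
river: ρ → (52,54,-1)
river: ρ → (-1,54,52)
river: ρ → (52,50,-3)
river: ρ → (-3,52,35)
river: ρ → (35,18,-20)
river: ρ → (-20,22,33)
river: ρ → (33,44,-9)
river: ρ → (-9,46,28)
river: ρ → (28,10,-27)
river: ρ → (-27,44,11)
river: ρ → (11,44,-27)
river: ρ → (-27,10,28)
river: ρ → (28,46,-9)
river: ρ → (-9,44,33)
river: ρ → (33,22,-20)
ρ-cycle length = 18 (tail of 1 descent step not counted)

18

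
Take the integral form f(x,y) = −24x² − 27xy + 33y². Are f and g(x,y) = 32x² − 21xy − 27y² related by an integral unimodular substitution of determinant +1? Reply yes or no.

D₁ = 3897, D₂ = 3897
river cycle of f (length 46): (33, 27, -24), (-24, 21, 36), (36, 51, -9), (-9, 57, 18), (18, 51, -18), (-18, 57, 9), (9, 51, -36), (-36, 21, 24), (24, 27, -33), (-33, 39, 18), … (36 more)
river cycle of g (length 42): (-27, 21, 32), (32, 43, -16), (-16, 53, 17), (17, 49, -22), (-22, 39, 27), (27, 15, -34), (-34, 53, 8), (8, 59, -13), (-13, 45, 36), (36, 27, -22), … (32 more)
cycles differ ⇒ inequivalent

no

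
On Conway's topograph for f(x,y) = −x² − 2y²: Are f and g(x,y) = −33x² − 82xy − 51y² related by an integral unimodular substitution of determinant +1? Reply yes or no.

D₁ = -8, D₂ = -8
f is negative-definite; reduce −f:
−f: reduced (well bottom): (1,0,2) with a≤c, −a<b≤a
flip sign back: reduced form of f is (-1,0,-2)
g is negative-definite; reduce −g:
−g: translate: b→16 (≡82 mod 66), so (33,82,51)→(33,16,2)
−g: flip: (33,16,2)→(2,-16,33)
−g: translate: b→0 (≡-16 mod 4), so (2,-16,33)→(2,0,1)
−g: flip: (2,0,1)→(1,0,2)
−g: reduced (well bottom): (1,0,2) with a≤c, −a<b≤a
flip sign back: reduced form of g is (-1,0,-2)
reduced forms (-1, 0, -2) vs (-1, 0, -2) ⇒ equivalent

yes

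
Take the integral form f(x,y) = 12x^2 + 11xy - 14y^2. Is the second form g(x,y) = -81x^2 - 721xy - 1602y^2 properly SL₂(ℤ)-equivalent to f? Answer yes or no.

D₁ = 793, D₂ = 793
river cycle of f (length 12): (-14, 17, 9), (9, 19, -12), (-12, 5, 16), (16, 27, -1), (-1, 27, 16), (16, 5, -12), (-12, 19, 9), (9, 17, -14), (-14, 11, 12), (12, 13, -13), … (2 more)
river cycle of g (length 12): (-14, 17, 9), (9, 19, -12), (-12, 5, 16), (16, 27, -1), (-1, 27, 16), (16, 5, -12), (-12, 19, 9), (9, 17, -14), (-14, 11, 12), (12, 13, -13), … (2 more)
cycles coincide ⇒ equivalent

yes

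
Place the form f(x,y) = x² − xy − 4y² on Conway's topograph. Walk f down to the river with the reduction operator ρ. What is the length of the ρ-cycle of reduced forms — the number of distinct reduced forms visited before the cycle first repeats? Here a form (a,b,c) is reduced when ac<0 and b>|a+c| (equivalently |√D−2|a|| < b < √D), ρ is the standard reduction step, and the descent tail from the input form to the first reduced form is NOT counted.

D = 17, ⌊√D⌋ = 4
descent: ρ → (-4,1,1)
descent: ρ → (1,3,-2)  [lands on river]
river: ρ → (-2,1,2)
river: ρ → (2,3,-1)
river: ρ → (-1,3,2)
river: ρ → (2,1,-2)
river: ρ → (-2,3,1)
ρ-cycle length = 6 (tail of 2 descent steps not counted)

6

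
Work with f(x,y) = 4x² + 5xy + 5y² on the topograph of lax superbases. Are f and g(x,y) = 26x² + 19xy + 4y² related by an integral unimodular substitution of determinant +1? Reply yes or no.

D₁ = -55, D₂ = -55
f: translate: b→-3 (≡5 mod 8), so (4,5,5)→(4,-3,4)
f: flip: (4,-3,4)→(4,3,4)
f: reduced (well bottom): (4,3,4) with a≤c, −a<b≤a
g: flip: (26,19,4)→(4,-19,26)
g: translate: b→-3 (≡-19 mod 8), so (4,-19,26)→(4,-3,4)
g: flip: (4,-3,4)→(4,3,4)
g: reduced (well bottom): (4,3,4) with a≤c, −a<b≤a
reduced forms (4, 3, 4) vs (4, 3, 4) ⇒ equivalent

yes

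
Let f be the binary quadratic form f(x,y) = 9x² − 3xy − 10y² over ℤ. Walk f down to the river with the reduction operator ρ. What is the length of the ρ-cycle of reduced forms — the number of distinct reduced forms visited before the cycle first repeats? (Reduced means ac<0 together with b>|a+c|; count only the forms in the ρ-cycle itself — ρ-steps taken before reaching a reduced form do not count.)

D = 369, ⌊√D⌋ = 19
descent: ρ → (-10,3,9)  [lands on river]
river: ρ → (9,15,-4)
river: ρ → (-4,17,5)
river: ρ → (5,13,-10)
river: ρ → (-10,7,8)
river: ρ → (8,9,-9)
river: ρ → (-9,9,8)
river: ρ → (8,7,-10)
river: ρ → (-10,13,5)
river: ρ → (5,17,-4)
river: ρ → (-4,15,9)
river: ρ → (9,3,-10)
river: ρ → (-10,17,2)
river: ρ → (2,19,-1)
river: ρ → (-1,19,2)
river: ρ → (2,17,-10)
ρ-cycle length = 16 (tail of 1 descent step not counted)

16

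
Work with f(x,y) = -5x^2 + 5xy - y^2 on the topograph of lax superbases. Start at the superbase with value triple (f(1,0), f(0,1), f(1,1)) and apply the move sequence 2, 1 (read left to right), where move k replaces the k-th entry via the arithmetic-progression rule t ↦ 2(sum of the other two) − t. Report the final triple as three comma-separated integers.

start (-5,-1,-1) = (f(1,0),f(0,1),f(1,1))
replace slot 2: 2·((-5)+(-1)) − (-1) = -11 → (-5,-11,-1)
replace slot 1: 2·((-11)+(-1)) − (-5) = -19 → (-19,-11,-1)

-19,-11,-1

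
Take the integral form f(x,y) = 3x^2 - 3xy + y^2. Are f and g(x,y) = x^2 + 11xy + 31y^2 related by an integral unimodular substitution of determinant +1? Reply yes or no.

D₁ = -3, D₂ = -3
f: translate: b→3 (≡-3 mod 6), so (3,-3,1)→(3,3,1)
f: flip: (3,3,1)→(1,-3,3)
f: translate: b→1 (≡-3 mod 2), so (1,-3,3)→(1,1,1)
f: reduced (well bottom): (1,1,1) with a≤c, −a<b≤a
g: translate: b→1 (≡11 mod 2), so (1,11,31)→(1,1,1)
g: reduced (well bottom): (1,1,1) with a≤c, −a<b≤a
reduced forms (1, 1, 1) vs (1, 1, 1) ⇒ equivalent

yes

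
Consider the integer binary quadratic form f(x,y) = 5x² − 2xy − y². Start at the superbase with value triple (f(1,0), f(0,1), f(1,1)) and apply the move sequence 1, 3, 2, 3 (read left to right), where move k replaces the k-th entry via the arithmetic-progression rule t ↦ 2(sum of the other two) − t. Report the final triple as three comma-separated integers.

start (5,-1,2) = (f(1,0),f(0,1),f(1,1))
replace slot 1: 2·((-1)+2) − 5 = -3 → (-3,-1,2)
replace slot 3: 2·((-3)+(-1)) − 2 = -10 → (-3,-1,-10)
replace slot 2: 2·((-3)+(-10)) − (-1) = -25 → (-3,-25,-10)
replace slot 3: 2·((-3)+(-25)) − (-10) = -46 → (-3,-25,-46)

-3,-25,-46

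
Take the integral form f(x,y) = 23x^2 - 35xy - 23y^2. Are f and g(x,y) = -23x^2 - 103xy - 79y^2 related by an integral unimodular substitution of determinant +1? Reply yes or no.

D₁ = 3341, D₂ = 3341
river cycle of f (length 6): (-23, 35, 23), (23, 57, -1), (-1, 57, 23), (23, 35, -23), (-23, 57, 1), (1, 57, -23)
river cycle of g (length 6): (1, 57, -23), (-23, 35, 23), (23, 57, -1), (-1, 57, 23), (23, 35, -23), (-23, 57, 1)
cycles coincide ⇒ equivalent

yes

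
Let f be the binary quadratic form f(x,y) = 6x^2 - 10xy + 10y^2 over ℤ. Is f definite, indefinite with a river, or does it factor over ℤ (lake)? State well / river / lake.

D = b²−4ac = (-10)² − 4·6·10 = -140
D < 0 ⇒ definite ⇒ every region one sign ⇒ single well

well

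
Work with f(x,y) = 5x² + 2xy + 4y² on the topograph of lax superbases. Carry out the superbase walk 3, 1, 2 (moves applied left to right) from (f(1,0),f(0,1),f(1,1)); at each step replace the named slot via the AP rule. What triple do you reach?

start (5,4,11) = (f(1,0),f(0,1),f(1,1))
replace slot 3: 2·(5+4) − 11 = 7 → (5,4,7)
replace slot 1: 2·(4+7) − 5 = 17 → (17,4,7)
replace slot 2: 2·(17+7) − 4 = 44 → (17,44,7)

17,44,7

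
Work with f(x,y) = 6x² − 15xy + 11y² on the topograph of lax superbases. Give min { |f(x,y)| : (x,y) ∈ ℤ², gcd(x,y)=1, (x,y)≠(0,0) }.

translate: b→-3 (≡-15 mod 12), so (6,-15,11)→(6,-3,2)
flip: (6,-3,2)→(2,3,6)
translate: b→-1 (≡3 mod 4), so (2,3,6)→(2,-1,5)
reduced (well bottom): (2,-1,5) with a≤c, −a<b≤a
well minimum = a = 2

2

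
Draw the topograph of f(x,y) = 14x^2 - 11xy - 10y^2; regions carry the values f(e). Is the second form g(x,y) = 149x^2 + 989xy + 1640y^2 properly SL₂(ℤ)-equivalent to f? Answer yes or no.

D₁ = 681, D₂ = 681
river cycle of f (length 32): (-10, 11, 14), (14, 17, -7), (-7, 25, 2), (2, 23, -19), (-19, 15, 6), (6, 21, -10), (-10, 19, 8), (8, 13, -16), (-16, 19, 5), (5, 21, -12), … (22 more)
river cycle of g (length 32): (14, 17, -7), (-7, 25, 2), (2, 23, -19), (-19, 15, 6), (6, 21, -10), (-10, 19, 8), (8, 13, -16), (-16, 19, 5), (5, 21, -12), (-12, 3, 14), … (22 more)
cycles coincide ⇒ equivalent

yes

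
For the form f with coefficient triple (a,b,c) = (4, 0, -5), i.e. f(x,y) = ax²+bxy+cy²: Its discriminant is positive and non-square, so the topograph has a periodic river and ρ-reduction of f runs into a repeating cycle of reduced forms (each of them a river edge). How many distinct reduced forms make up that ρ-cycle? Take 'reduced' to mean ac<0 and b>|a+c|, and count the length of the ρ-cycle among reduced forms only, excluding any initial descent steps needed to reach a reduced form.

D = 80, ⌊√D⌋ = 8
descent: ρ → (-5,0,4)
descent: ρ → (4,8,-1)  [lands on river]
river: ρ → (-1,8,4)
ρ-cycle length = 2 (tail of 2 descent steps not counted)

2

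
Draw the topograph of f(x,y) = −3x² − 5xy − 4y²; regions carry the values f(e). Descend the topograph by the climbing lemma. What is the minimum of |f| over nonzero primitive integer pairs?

translate: b→-1 (≡5 mod 6), so (3,5,4)→(3,-1,2)
flip: (3,-1,2)→(2,1,3)
reduced (well bottom): (2,1,3) with a≤c, −a<b≤a
well minimum |f| = |-2| = 2 (negative-definite)

2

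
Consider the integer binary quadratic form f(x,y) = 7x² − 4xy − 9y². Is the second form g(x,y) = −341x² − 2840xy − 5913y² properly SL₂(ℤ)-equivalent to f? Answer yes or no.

D₁ = 268, D₂ = 268
river cycle of f (length 10): (-9, 4, 7), (7, 10, -6), (-6, 14, 3), (3, 16, -1), (-1, 16, 3), (3, 14, -6), (-6, 10, 7), (7, 4, -9), (-9, 14, 2), (2, 14, -9)
river cycle of g (length 10): (-9, 4, 7), (7, 10, -6), (-6, 14, 3), (3, 16, -1), (-1, 16, 3), (3, 14, -6), (-6, 10, 7), (7, 4, -9), (-9, 14, 2), (2, 14, -9)
cycles coincide ⇒ equivalent

yes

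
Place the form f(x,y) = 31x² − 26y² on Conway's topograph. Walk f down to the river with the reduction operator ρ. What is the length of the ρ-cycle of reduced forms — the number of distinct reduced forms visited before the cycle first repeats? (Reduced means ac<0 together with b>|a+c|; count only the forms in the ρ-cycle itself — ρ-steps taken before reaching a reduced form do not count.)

D = 3224, ⌊√D⌋ = 56
descent: ρ → (-26,52,5)  [lands on river]
river: ρ → (5,48,-46)
river: ρ → (-46,44,7)
river: ρ → (7,54,-11)
river: ρ → (-11,56,2)
river: ρ → (2,56,-11)
river: ρ → (-11,54,7)
river: ρ → (7,44,-46)
river: ρ → (-46,48,5)
river: ρ → (5,52,-26)
ρ-cycle length = 10 (tail of 1 descent step not counted)

10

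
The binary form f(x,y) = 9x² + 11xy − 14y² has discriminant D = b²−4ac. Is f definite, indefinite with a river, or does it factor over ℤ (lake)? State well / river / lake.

D = b²−4ac = 11² − 4·9·(-14) = 625
D = 25² is a perfect square ⇒ form factors over ℤ ⇒ lakes

lake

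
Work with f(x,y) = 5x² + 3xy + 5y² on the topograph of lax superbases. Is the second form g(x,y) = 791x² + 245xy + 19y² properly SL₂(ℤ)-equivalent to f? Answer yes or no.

D₁ = -91, D₂ = -91
f: reduced (well bottom): (5,3,5) with a≤c, −a<b≤a
g: flip: (791,245,19)→(19,-245,791)
g: translate: b→-17 (≡-245 mod 38), so (19,-245,791)→(19,-17,5)
g: flip: (19,-17,5)→(5,17,19)
g: translate: b→-3 (≡17 mod 10), so (5,17,19)→(5,-3,5)
g: flip: (5,-3,5)→(5,3,5)
g: reduced (well bottom): (5,3,5) with a≤c, −a<b≤a
reduced forms (5, 3, 5) vs (5, 3, 5) ⇒ equivalent

yes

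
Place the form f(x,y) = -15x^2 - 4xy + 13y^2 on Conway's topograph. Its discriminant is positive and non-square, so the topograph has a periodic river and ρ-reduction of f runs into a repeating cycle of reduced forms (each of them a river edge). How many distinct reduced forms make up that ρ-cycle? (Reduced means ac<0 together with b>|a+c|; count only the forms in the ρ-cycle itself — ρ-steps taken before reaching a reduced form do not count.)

D = 796, ⌊√D⌋ = 28
descent: ρ → (13,4,-15)  [lands on river]
river: ρ → (-15,26,2)
river: ρ → (2,26,-15)
river: ρ → (-15,4,13)
river: ρ → (13,22,-6)
river: ρ → (-6,26,5)
river: ρ → (5,24,-11)
river: ρ → (-11,20,9)
river: ρ → (9,16,-15)
river: ρ → (-15,14,10)
river: ρ → (10,26,-3)
river: ρ → (-3,28,1)
river: ρ → (1,28,-3)
river: ρ → (-3,26,10)
river: ρ → (10,14,-15)
river: ρ → (-15,16,9)
river: ρ → (9,20,-11)
river: ρ → (-11,24,5)
river: ρ → (5,26,-6)
river: ρ → (-6,22,13)
ρ-cycle length = 20 (tail of 1 descent step not counted)

20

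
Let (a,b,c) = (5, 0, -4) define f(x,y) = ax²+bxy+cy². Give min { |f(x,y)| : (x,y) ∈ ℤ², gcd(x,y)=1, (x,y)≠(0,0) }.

descent: ρ → (-4,8,1)  [lands on river]
river: ρ → (1,8,-4)
closes: descent 1, river 2
min |a| on river = 1

1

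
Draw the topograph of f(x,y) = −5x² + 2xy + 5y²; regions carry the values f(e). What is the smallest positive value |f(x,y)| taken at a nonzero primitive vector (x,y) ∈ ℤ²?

river: ρ → (5,8,-2)
river: ρ → (-2,8,5)
river: ρ → (5,2,-5)
river: ρ → (-5,8,2)
river: ρ → (2,8,-5)
river: ρ → (-5,2,5)
closes: descent 0, river 6
min |a| on river = 2

2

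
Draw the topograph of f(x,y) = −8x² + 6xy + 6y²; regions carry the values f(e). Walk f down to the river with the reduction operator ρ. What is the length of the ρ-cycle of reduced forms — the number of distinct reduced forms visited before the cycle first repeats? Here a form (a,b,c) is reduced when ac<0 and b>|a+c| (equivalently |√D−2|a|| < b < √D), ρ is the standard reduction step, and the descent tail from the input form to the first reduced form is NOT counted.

D = 228, ⌊√D⌋ = 15
river: ρ → (6,6,-8)
river: ρ → (-8,10,4)
river: ρ → (4,14,-2)
river: ρ → (-2,14,4)
river: ρ → (4,10,-8)
river: ρ → (-8,6,6)
ρ-cycle length = 6 (tail of 0 descent steps not counted)

6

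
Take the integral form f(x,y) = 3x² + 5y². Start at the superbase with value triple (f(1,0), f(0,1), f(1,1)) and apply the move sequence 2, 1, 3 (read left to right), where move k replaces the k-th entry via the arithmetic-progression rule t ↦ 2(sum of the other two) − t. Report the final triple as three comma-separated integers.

start (3,5,8) = (f(1,0),f(0,1),f(1,1))
replace slot 2: 2·(3+8) − 5 = 17 → (3,17,8)
replace slot 1: 2·(17+8) − 3 = 47 → (47,17,8)
replace slot 3: 2·(47+17) − 8 = 120 → (47,17,120)

47,17,120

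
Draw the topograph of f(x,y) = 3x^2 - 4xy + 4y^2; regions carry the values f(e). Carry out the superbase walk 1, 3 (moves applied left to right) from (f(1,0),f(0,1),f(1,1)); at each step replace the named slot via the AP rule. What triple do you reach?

start (3,4,3) = (f(1,0),f(0,1),f(1,1))
replace slot 1: 2·(4+3) − 3 = 11 → (11,4,3)
replace slot 3: 2·(11+4) − 3 = 27 → (11,4,27)

11,4,27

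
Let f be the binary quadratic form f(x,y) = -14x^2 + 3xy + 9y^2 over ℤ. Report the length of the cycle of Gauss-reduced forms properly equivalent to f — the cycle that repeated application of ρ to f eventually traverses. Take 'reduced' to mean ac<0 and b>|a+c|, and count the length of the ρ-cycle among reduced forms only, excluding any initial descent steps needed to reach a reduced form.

D = 513, ⌊√D⌋ = 22
descent: ρ → (9,15,-8)  [lands on river]
river: ρ → (-8,17,7)
river: ρ → (7,11,-14)
river: ρ → (-14,17,4)
river: ρ → (4,15,-18)
river: ρ → (-18,21,1)
river: ρ → (1,21,-18)
river: ρ → (-18,15,4)
river: ρ → (4,17,-14)
river: ρ → (-14,11,7)
river: ρ → (7,17,-8)
river: ρ → (-8,15,9)
river: ρ → (9,21,-2)
river: ρ → (-2,19,19)
river: ρ → (19,19,-2)
river: ρ → (-2,21,9)
ρ-cycle length = 16 (tail of 1 descent step not counted)

16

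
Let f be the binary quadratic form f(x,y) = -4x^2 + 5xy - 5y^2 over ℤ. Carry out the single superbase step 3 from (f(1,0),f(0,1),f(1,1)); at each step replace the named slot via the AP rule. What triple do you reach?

start (-4,-5,-4) = (f(1,0),f(0,1),f(1,1))
replace slot 3: 2·((-4)+(-5)) − (-4) = -14 → (-4,-5,-14)

-4,-5,-14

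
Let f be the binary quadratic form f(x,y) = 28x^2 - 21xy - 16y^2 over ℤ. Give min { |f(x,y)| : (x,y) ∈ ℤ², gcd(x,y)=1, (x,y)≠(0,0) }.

descent: ρ → (-16,21,28)  [lands on river]
river: ρ → (28,35,-9)
river: ρ → (-9,37,24)
river: ρ → (24,11,-22)
river: ρ → (-22,33,13)
river: ρ → (13,45,-4)
river: ρ → (-4,43,24)
river: ρ → (24,5,-23)
river: ρ → (-23,41,6)
river: ρ → (6,43,-16)
closes: descent 1, river 10
min |a| on river = 4

4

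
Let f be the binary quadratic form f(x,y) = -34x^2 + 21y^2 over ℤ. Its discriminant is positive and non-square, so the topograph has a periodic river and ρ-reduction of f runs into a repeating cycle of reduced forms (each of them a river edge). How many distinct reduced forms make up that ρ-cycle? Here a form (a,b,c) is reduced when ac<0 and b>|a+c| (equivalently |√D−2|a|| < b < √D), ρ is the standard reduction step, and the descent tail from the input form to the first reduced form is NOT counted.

D = 2856, ⌊√D⌋ = 53
descent: ρ → (21,42,-13)  [lands on river]
river: ρ → (-13,36,30)
river: ρ → (30,24,-19)
river: ρ → (-19,52,2)
river: ρ → (2,52,-19)
river: ρ → (-19,24,30)
river: ρ → (30,36,-13)
river: ρ → (-13,42,21)
ρ-cycle length = 8 (tail of 1 descent step not counted)

8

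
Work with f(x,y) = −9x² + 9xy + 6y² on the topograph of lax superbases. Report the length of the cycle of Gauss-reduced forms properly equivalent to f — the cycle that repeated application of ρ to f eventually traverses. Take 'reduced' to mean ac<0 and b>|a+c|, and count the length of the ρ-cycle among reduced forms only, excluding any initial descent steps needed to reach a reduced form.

D = 297, ⌊√D⌋ = 17
river: ρ → (6,15,-3)
river: ρ → (-3,15,6)
river: ρ → (6,9,-9)
river: ρ → (-9,9,6)
ρ-cycle length = 4 (tail of 0 descent steps not counted)

4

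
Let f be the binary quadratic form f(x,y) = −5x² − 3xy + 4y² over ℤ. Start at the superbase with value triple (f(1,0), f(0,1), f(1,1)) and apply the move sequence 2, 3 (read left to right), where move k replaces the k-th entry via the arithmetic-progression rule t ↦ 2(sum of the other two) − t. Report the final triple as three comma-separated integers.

start (-5,4,-4) = (f(1,0),f(0,1),f(1,1))
replace slot 2: 2·((-5)+(-4)) − 4 = -22 → (-5,-22,-4)
replace slot 3: 2·((-5)+(-22)) − (-4) = -50 → (-5,-22,-50)

-5,-22,-50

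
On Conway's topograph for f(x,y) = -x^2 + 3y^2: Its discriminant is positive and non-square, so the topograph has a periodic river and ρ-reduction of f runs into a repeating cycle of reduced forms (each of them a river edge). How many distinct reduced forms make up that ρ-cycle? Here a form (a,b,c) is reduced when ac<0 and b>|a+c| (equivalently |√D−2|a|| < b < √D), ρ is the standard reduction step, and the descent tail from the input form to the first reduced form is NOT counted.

D = 12, ⌊√D⌋ = 3
descent: ρ → (3,0,-1)
descent: ρ → (-1,2,2)  [lands on river]
river: ρ → (2,2,-1)
ρ-cycle length = 2 (tail of 2 descent steps not counted)

2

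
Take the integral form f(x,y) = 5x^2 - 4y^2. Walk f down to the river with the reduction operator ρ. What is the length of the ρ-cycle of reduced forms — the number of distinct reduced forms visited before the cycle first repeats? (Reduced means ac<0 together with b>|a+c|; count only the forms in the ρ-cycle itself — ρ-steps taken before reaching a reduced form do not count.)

D = 80, ⌊√D⌋ = 8
descent: ρ → (-4,8,1)  [lands on river]
river: ρ → (1,8,-4)
ρ-cycle length = 2 (tail of 1 descent step not counted)

2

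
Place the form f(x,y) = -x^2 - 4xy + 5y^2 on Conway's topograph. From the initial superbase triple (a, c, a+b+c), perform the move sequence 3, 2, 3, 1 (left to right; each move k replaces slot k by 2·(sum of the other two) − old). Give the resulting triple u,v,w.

start (-1,5,0) = (f(1,0),f(0,1),f(1,1))
replace slot 3: 2·((-1)+5) − 0 = 8 → (-1,5,8)
replace slot 2: 2·((-1)+8) − 5 = 9 → (-1,9,8)
replace slot 3: 2·((-1)+9) − 8 = 8 → (-1,9,8)
replace slot 1: 2·(9+8) − (-1) = 35 → (35,9,8)

35,9,8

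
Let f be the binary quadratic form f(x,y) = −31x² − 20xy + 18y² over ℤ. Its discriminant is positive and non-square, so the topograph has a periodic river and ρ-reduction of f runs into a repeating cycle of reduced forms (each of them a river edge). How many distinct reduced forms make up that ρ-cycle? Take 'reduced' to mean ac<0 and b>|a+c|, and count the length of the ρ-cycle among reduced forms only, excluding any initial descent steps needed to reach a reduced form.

D = 2632, ⌊√D⌋ = 51
descent: ρ → (18,20,-31)  [lands on river]
river: ρ → (-31,42,7)
river: ρ → (7,42,-31)
river: ρ → (-31,20,18)
river: ρ → (18,16,-33)
river: ρ → (-33,50,1)
river: ρ → (1,50,-33)
river: ρ → (-33,16,18)
ρ-cycle length = 8 (tail of 1 descent step not counted)

8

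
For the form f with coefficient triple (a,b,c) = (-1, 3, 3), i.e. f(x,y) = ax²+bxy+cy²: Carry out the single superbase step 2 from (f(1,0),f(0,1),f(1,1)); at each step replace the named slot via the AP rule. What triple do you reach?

start (-1,3,5) = (f(1,0),f(0,1),f(1,1))
replace slot 2: 2·((-1)+5) − 3 = 5 → (-1,5,5)

-1,5,5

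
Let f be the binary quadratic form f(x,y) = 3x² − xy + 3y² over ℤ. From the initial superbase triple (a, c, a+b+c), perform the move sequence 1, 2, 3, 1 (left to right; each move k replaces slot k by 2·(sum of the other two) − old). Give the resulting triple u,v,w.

start (3,3,5) = (f(1,0),f(0,1),f(1,1))
replace slot 1: 2·(3+5) − 3 = 13 → (13,3,5)
replace slot 2: 2·(13+5) − 3 = 33 → (13,33,5)
replace slot 3: 2·(13+33) − 5 = 87 → (13,33,87)
replace slot 1: 2·(33+87) − 13 = 227 → (227,33,87)

227,33,87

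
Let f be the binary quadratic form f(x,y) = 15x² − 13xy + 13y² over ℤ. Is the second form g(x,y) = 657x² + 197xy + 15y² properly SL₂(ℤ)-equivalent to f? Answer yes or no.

D₁ = -611, D₂ = -611
f: flip: (15,-13,13)→(13,13,15)
f: reduced (well bottom): (13,13,15) with a≤c, −a<b≤a
g: flip: (657,197,15)→(15,-197,657)
g: translate: b→13 (≡-197 mod 30), so (15,-197,657)→(15,13,13)
g: flip: (15,13,13)→(13,-13,15)
g: translate: b→13 (≡-13 mod 26), so (13,-13,15)→(13,13,15)
g: reduced (well bottom): (13,13,15) with a≤c, −a<b≤a
reduced forms (13, 13, 15) vs (13, 13, 15) ⇒ equivalent

yes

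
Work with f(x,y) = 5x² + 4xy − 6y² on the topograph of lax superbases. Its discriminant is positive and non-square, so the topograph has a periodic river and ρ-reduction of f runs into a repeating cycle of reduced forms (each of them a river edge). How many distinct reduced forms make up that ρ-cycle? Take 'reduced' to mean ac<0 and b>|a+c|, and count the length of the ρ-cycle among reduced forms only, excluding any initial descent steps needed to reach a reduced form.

D = 136, ⌊√D⌋ = 11
river: ρ → (-6,8,3)
river: ρ → (3,10,-3)
river: ρ → (-3,8,6)
river: ρ → (6,4,-5)
river: ρ → (-5,6,5)
river: ρ → (5,4,-6)
ρ-cycle length = 6 (tail of 0 descent steps not counted)

6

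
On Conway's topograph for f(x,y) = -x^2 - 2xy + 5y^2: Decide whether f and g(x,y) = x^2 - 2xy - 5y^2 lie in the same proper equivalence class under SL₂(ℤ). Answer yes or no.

D₁ = 24, D₂ = 24
river cycle of f (length 2): (-1, 4, 2), (2, 4, -1)
river cycle of g (length 2): (1, 4, -2), (-2, 4, 1)
cycles differ ⇒ inequivalent

no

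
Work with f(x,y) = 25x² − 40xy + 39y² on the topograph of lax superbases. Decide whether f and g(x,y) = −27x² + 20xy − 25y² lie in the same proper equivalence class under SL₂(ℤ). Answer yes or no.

D₁ = -2300, D₂ = -2300
f: translate: b→10 (≡-40 mod 50), so (25,-40,39)→(25,10,24)
f: flip: (25,10,24)→(24,-10,25)
f: reduced (well bottom): (24,-10,25) with a≤c, −a<b≤a
g is negative-definite; reduce −g:
−g: flip: (27,-20,25)→(25,20,27)
−g: reduced (well bottom): (25,20,27) with a≤c, −a<b≤a
flip sign back: reduced form of g is (-25,-20,-27)
reduced forms (24, -10, 25) vs (-25, -20, -27) ⇒ inequivalent

no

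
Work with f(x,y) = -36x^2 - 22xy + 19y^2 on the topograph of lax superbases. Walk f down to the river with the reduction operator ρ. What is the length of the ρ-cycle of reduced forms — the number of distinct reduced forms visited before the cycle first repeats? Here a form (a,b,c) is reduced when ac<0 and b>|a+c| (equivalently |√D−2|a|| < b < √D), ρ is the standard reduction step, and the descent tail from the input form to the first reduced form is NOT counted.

D = 3220, ⌊√D⌋ = 56
descent: ρ → (19,22,-36)  [lands on river]
river: ρ → (-36,50,5)
river: ρ → (5,50,-36)
river: ρ → (-36,22,19)
river: ρ → (19,54,-4)
river: ρ → (-4,50,45)
river: ρ → (45,40,-9)
river: ρ → (-9,50,20)
river: ρ → (20,30,-29)
river: ρ → (-29,28,21)
river: ρ → (21,56,-1)
river: ρ → (-1,56,21)
river: ρ → (21,28,-29)
river: ρ → (-29,30,20)
river: ρ → (20,50,-9)
river: ρ → (-9,40,45)
river: ρ → (45,50,-4)
river: ρ → (-4,54,19)
ρ-cycle length = 18 (tail of 1 descent step not counted)

18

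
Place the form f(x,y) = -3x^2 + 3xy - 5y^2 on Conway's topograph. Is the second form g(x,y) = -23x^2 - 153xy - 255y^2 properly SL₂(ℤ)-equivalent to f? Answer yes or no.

D₁ = -51, D₂ = -51
f is negative-definite; reduce −f:
−f: translate: b→3 (≡-3 mod 6), so (3,-3,5)→(3,3,5)
−f: reduced (well bottom): (3,3,5) with a≤c, −a<b≤a
flip sign back: reduced form of f is (-3,-3,-5)
g is negative-definite; reduce −g:
−g: translate: b→15 (≡153 mod 46), so (23,153,255)→(23,15,3)
−g: flip: (23,15,3)→(3,-15,23)
−g: translate: b→3 (≡-15 mod 6), so (3,-15,23)→(3,3,5)
−g: reduced (well bottom): (3,3,5) with a≤c, −a<b≤a
flip sign back: reduced form of g is (-3,-3,-5)
reduced forms (-3, -3, -5) vs (-3, -3, -5) ⇒ equivalent

yes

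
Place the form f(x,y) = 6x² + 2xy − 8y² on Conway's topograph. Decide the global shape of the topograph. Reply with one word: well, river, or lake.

D = b²−4ac = 2² − 4·6·(-8) = 196
D = 14² is a perfect square ⇒ form factors over ℤ ⇒ lakes

lake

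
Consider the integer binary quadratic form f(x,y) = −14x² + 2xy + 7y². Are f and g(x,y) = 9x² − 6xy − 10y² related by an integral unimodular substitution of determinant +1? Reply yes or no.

D₁ = 396, D₂ = 396
river cycle of f (length 4): (7, 12, -9), (-9, 6, 10), (10, 14, -5), (-5, 16, 7)
river cycle of g (length 4): (-10, 6, 9), (9, 12, -7), (-7, 16, 5), (5, 14, -10)
cycles differ ⇒ inequivalent

no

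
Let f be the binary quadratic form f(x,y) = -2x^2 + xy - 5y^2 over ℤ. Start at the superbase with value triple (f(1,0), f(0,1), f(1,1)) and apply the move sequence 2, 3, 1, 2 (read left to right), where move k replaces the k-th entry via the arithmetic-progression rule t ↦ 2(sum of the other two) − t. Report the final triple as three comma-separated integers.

start (-2,-5,-6) = (f(1,0),f(0,1),f(1,1))
replace slot 2: 2·((-2)+(-6)) − (-5) = -11 → (-2,-11,-6)
replace slot 3: 2·((-2)+(-11)) − (-6) = -20 → (-2,-11,-20)
replace slot 1: 2·((-11)+(-20)) − (-2) = -60 → (-60,-11,-20)
replace slot 2: 2·((-60)+(-20)) − (-11) = -149 → (-60,-149,-20)

-60,-149,-20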